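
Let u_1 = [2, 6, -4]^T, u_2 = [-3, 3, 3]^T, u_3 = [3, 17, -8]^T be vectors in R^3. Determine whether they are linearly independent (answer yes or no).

no

Form the matrix with these vectors as rows and row reduce.
R2 ← R2 + (3/2)·R1: [0, 12, -3]
R3 ← R3 − (3/2)·R1: [0, 8, -2]
R3 ← R3 − (2/3)·R2: [0, 0, 0]
2 nonzero rows, so the 3 vectors span a space of dimension 2.
Since 2 < 3, the vectors are linearly dependent.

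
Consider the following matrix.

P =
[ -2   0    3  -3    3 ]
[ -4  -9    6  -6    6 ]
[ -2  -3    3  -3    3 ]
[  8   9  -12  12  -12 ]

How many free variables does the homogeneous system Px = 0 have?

Row reduce to echelon form.
R2 ← R2 − (2)·R1: [0, -9, 0, 0, 0]
R3 ← R3 − R1: [0, -3, 0, 0, 0]
R4 ← R4 + (4)·R1: [0, 9, 0, 0, 0]
R3 ← R3 − (1/3)·R2: [0, 0, 0, 0, 0]
R4 ← R4 + R2: [0, 0, 0, 0, 0]
2 nonzero rows, so rank(P) = 2.
P has 5 columns; by rank–nullity, nullity = 5 − 2 = 3.

3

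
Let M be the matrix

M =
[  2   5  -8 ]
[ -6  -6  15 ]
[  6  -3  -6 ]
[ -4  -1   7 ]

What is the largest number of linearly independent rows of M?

2

Row reduce to echelon form.
R2 ← R2 + (3)·R1: [0, 9, -9]
R3 ← R3 − (3)·R1: [0, -18, 18]
R4 ← R4 + (2)·R1: [0, 9, -9]
R3 ← R3 + (2)·R2: [0, 0, 0]
R4 ← R4 − R2: [0, 0, 0]
Echelon form has 2 nonzero rows, so rank(M) = 2.
The rank gives the maximum number of linearly independent rows: 2.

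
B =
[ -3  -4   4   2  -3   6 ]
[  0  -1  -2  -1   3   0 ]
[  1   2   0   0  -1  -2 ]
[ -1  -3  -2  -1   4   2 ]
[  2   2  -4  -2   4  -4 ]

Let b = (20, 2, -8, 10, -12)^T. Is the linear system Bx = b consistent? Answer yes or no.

yes

Row reduce the augmented matrix [B | b].
R3 ← R3 + (1/3)·R1: [0, 2/3, 4/3, 2/3, -2, 0, -4/3]
R4 ← R4 − (1/3)·R1: [0, -5/3, -10/3, -5/3, 5, 0, 10/3]
R5 ← R5 + (2/3)·R1: [0, -2/3, -4/3, -2/3, 2, 0, 4/3]
R3 ← R3 + (2/3)·R2: [0, 0, 0, 0, 0, 0, 0]
R4 ← R4 − (5/3)·R2: [0, 0, 0, 0, 0, 0, 0]
R5 ← R5 − (2/3)·R2: [0, 0, 0, 0, 0, 0, 0]
The echelon form has 2 nonzero rows, and every pivot lies in the first 6 columns, so rank(B) = rank([B|b]) = 2.
The system is consistent.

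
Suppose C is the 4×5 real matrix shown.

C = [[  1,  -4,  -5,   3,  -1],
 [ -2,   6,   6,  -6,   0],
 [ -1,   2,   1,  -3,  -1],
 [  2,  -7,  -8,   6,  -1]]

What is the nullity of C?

3

Row reduce to echelon form.
R2 ← R2 + (2)·R1: [0, -2, -4, 0, -2]
R3 ← R3 + R1: [0, -2, -4, 0, -2]
R4 ← R4 − (2)·R1: [0, 1, 2, 0, 1]
R3 ← R3 − R2: [0, 0, 0, 0, 0]
R4 ← R4 + (1/2)·R2: [0, 0, 0, 0, 0]
2 nonzero rows, so rank(C) = 2.
C has 5 columns; by rank–nullity, nullity = 5 − 2 = 3.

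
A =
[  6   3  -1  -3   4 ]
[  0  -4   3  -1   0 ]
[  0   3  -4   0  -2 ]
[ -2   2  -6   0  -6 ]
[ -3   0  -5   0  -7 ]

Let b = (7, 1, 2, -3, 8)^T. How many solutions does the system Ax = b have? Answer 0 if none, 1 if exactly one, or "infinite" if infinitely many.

Row reduce the augmented matrix [A | b].
R4 ← R4 + (1/3)·R1: [0, 3, -19/3, -1, -14/3, -2/3]
R5 ← R5 + (1/2)·R1: [0, 3/2, -11/2, -3/2, -5, 23/2]
R3 ← R3 + (3/4)·R2: [0, 0, -7/4, -3/4, -2, 11/4]
R4 ← R4 + (3/4)·R2: [0, 0, -49/12, -7/4, -14/3, 1/12]
R5 ← R5 + (3/8)·R2: [0, 0, -35/8, -15/8, -5, 95/8]
R4 ← R4 − (7/3)·R3: [0, 0, 0, 0, 0, -19/3]
R5 ← R5 − (5/2)·R3: [0, 0, 0, 0, 0, 5]
R5 ← R5 + (15/19)·R4: [0, 0, 0, 0, 0, 0]
The echelon form has 4 nonzero rows; the last pivot sits in the augmented column, so rank(A) = 3 but rank([A|b]) = 4.
Since the ranks differ, the system is inconsistent.
It has no solutions.

0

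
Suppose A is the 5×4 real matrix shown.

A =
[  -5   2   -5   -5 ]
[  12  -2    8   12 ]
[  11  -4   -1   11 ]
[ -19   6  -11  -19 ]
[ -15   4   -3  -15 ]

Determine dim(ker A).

1

Row reduce to echelon form.
R2 ← R2 + (12/5)·R1: [0, 14/5, -4, 0]
R3 ← R3 + (11/5)·R1: [0, 2/5, -12, 0]
R4 ← R4 − (19/5)·R1: [0, -8/5, 8, 0]
R5 ← R5 − (3)·R1: [0, -2, 12, 0]
R3 ← R3 − (1/7)·R2: [0, 0, -80/7, 0]
R4 ← R4 + (4/7)·R2: [0, 0, 40/7, 0]
R5 ← R5 + (5/7)·R2: [0, 0, 64/7, 0]
R4 ← R4 + (1/2)·R3: [0, 0, 0, 0]
R5 ← R5 + (4/5)·R3: [0, 0, 0, 0]
3 nonzero rows, so rank(A) = 3.
A has 4 columns; by rank–nullity, nullity = 4 − 3 = 1.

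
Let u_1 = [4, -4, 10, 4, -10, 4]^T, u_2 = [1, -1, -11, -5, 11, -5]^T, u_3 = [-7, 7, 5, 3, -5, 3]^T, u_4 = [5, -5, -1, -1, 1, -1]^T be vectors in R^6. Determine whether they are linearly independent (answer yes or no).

Form the matrix with these vectors as rows and row reduce.
R2 ← R2 − (1/4)·R1: [0, 0, -27/2, -6, 27/2, -6]
R3 ← R3 + (7/4)·R1: [0, 0, 45/2, 10, -45/2, 10]
R4 ← R4 − (5/4)·R1: [0, 0, -27/2, -6, 27/2, -6]
R3 ← R3 + (5/3)·R2: [0, 0, 0, 0, 0, 0]
R4 ← R4 − R2: [0, 0, 0, 0, 0, 0]
2 nonzero rows, so the 4 vectors span a space of dimension 2.
Since 2 < 4, the vectors are linearly dependent.

no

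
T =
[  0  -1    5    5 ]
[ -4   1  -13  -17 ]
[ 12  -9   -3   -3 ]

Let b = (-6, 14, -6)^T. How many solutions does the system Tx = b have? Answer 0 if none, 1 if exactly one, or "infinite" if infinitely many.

infinite

Row reduce the augmented matrix [T | b].
Swap R1 ↔ R2
R3 ← R3 + (3)·R1: [0, -6, -42, -54, 36]
R3 ← R3 − (6)·R2: [0, 0, -72, -84, 72]
The echelon form has 3 nonzero rows, and every pivot lies in the first 4 columns, so rank(T) = rank([T|b]) = 3.
The system is consistent.
rank = 3 < 4 unknowns, so there are infinitely many solutions.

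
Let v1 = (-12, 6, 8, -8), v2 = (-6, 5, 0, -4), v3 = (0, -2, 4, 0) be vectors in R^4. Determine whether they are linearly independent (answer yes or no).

Form the matrix with these vectors as rows and row reduce.
R2 ← R2 − (1/2)·R1: [0, 2, -4, 0]
R3 ← R3 + R2: [0, 0, 0, 0]
2 nonzero rows, so the 3 vectors span a space of dimension 2.
Since 2 < 3, the vectors are linearly dependent.

no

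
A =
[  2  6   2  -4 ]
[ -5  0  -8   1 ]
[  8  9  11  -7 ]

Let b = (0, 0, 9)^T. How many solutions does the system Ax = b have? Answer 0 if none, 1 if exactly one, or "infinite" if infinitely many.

Row reduce the augmented matrix [A | b].
R2 ← R2 + (5/2)·R1: [0, 15, -3, -9, 0]
R3 ← R3 − (4)·R1: [0, -15, 3, 9, 9]
R3 ← R3 + R2: [0, 0, 0, 0, 9]
The echelon form has 3 nonzero rows; the last pivot sits in the augmented column, so rank(A) = 2 but rank([A|b]) = 3.
Since the ranks differ, the system is inconsistent.
It has no solutions.

0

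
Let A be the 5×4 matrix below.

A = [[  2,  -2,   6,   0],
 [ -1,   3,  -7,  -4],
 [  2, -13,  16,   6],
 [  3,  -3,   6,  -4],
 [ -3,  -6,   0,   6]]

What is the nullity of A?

Row reduce to echelon form.
R2 ← R2 + (1/2)·R1: [0, 2, -4, -4]
R3 ← R3 − R1: [0, -11, 10, 6]
R4 ← R4 − (3/2)·R1: [0, 0, -3, -4]
R5 ← R5 + (3/2)·R1: [0, -9, 9, 6]
R3 ← R3 + (11/2)·R2: [0, 0, -12, -16]
R5 ← R5 + (9/2)·R2: [0, 0, -9, -12]
R4 ← R4 − (1/4)·R3: [0, 0, 0, 0]
R5 ← R5 − (3/4)·R3: [0, 0, 0, 0]
3 nonzero rows, so rank(A) = 3.
A has 4 columns; by rank–nullity, nullity = 4 − 3 = 1.

1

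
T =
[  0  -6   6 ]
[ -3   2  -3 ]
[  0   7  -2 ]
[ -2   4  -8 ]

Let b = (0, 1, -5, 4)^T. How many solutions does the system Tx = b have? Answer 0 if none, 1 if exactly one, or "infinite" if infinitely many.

1

Row reduce the augmented matrix [T | b].
Swap R1 ↔ R2
R4 ← R4 − (2/3)·R1: [0, 8/3, -6, 10/3]
R3 ← R3 + (7/6)·R2: [0, 0, 5, -5]
R4 ← R4 + (4/9)·R2: [0, 0, -10/3, 10/3]
R4 ← R4 + (2/3)·R3: [0, 0, 0, 0]
The echelon form has 3 nonzero rows, and every pivot lies in the first 3 columns, so rank(T) = rank([T|b]) = 3.
The system is consistent.
rank = 3 = number of unknowns, so the solution is unique.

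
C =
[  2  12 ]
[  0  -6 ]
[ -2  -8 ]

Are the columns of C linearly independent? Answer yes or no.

Row reduce C to echelon form.
R3 ← R3 + R1: [0, 4]
R3 ← R3 + (2/3)·R2: [0, 0]
2 pivots among 2 columns.
Every column is a pivot column, so the columns are linearly independent.

yes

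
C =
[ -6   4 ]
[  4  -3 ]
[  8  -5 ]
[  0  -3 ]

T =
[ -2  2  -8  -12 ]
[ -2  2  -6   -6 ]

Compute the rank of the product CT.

2

First compute CT:
[[  4,  -4,  24,  48],
 [ -2,   2, -14, -30],
 [ -6,   6, -34, -66],
 [  6,  -6,  18,  18]]
Now row reduce the product.
R2 ← R2 + (1/2)·R1: [0, 0, -2, -6]
R3 ← R3 + (3/2)·R1: [0, 0, 2, 6]
R4 ← R4 − (3/2)·R1: [0, 0, -18, -54]
R3 ← R3 + R2: [0, 0, 0, 0]
R4 ← R4 − (9)·R2: [0, 0, 0, 0]
2 nonzero rows, so rank(CT) = 2.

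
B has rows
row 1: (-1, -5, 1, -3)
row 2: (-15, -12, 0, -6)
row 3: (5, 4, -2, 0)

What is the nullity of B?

1

Row reduce to echelon form.
R2 ← R2 − (15)·R1: [0, 63, -15, 39]
R3 ← R3 + (5)·R1: [0, -21, 3, -15]
R3 ← R3 + (1/3)·R2: [0, 0, -2, -2]
3 nonzero rows, so rank(B) = 3.
B has 4 columns; by rank–nullity, nullity = 4 − 3 = 1.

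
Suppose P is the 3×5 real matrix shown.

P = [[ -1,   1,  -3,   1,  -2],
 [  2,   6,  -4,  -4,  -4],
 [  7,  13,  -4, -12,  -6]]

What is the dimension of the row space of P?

Row reduce to echelon form.
R2 ← R2 + (2)·R1: [0, 8, -10, -2, -8]
R3 ← R3 + (7)·R1: [0, 20, -25, -5, -20]
R3 ← R3 − (5/2)·R2: [0, 0, 0, 0, 0]
Echelon form has 2 nonzero rows, so rank(P) = 2.
The row space has dimension equal to the rank: 2.

2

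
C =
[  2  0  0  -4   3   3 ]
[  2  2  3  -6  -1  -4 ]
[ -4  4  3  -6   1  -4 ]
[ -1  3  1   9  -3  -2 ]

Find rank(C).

Row reduce to echelon form.
R2 ← R2 − R1: [0, 2, 3, -2, -4, -7]
R3 ← R3 + (2)·R1: [0, 4, 3, -14, 7, 2]
R4 ← R4 + (1/2)·R1: [0, 3, 1, 7, -3/2, -1/2]
R3 ← R3 − (2)·R2: [0, 0, -3, -10, 15, 16]
R4 ← R4 − (3/2)·R2: [0, 0, -7/2, 10, 9/2, 10]
R4 ← R4 − (7/6)·R3: [0, 0, 0, 65/3, -13, -26/3]
Echelon form has 4 nonzero rows, so rank(C) = 4.

4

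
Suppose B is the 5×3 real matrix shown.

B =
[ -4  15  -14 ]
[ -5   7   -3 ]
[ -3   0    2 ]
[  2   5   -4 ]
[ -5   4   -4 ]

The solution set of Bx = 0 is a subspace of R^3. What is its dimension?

0

Row reduce to echelon form.
R2 ← R2 − (5/4)·R1: [0, -47/4, 29/2]
R3 ← R3 − (3/4)·R1: [0, -45/4, 25/2]
R4 ← R4 + (1/2)·R1: [0, 25/2, -11]
R5 ← R5 − (5/4)·R1: [0, -59/4, 27/2]
R3 ← R3 − (45/47)·R2: [0, 0, -65/47]
R4 ← R4 + (50/47)·R2: [0, 0, 208/47]
R5 ← R5 − (59/47)·R2: [0, 0, -221/47]
R4 ← R4 + (16/5)·R3: [0, 0, 0]
R5 ← R5 − (17/5)·R3: [0, 0, 0]
3 nonzero rows, so rank(B) = 3.
B has 3 columns; by rank–nullity, nullity = 3 − 3 = 0.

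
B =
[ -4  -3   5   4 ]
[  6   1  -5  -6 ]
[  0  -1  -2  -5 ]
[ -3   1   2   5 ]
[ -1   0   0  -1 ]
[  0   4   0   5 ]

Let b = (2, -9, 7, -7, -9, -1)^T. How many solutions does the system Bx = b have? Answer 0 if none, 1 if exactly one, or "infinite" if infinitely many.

Row reduce the augmented matrix [B | b].
R2 ← R2 + (3/2)·R1: [0, -7/2, 5/2, 0, -6]
R4 ← R4 − (3/4)·R1: [0, 13/4, -7/4, 2, -17/2]
R5 ← R5 − (1/4)·R1: [0, 3/4, -5/4, -2, -19/2]
R3 ← R3 − (2/7)·R2: [0, 0, -19/7, -5, 61/7]
R4 ← R4 + (13/14)·R2: [0, 0, 4/7, 2, -197/14]
R5 ← R5 + (3/14)·R2: [0, 0, -5/7, -2, -151/14]
R6 ← R6 + (8/7)·R2: [0, 0, 20/7, 5, -55/7]
R4 ← R4 + (4/19)·R3: [0, 0, 0, 18/19, -465/38]
R5 ← R5 − (5/19)·R3: [0, 0, 0, -13/19, -497/38]
R6 ← R6 + (20/19)·R3: [0, 0, 0, -5/19, 25/19]
R5 ← R5 + (13/18)·R4: [0, 0, 0, 0, -263/12]
R6 ← R6 + (5/18)·R4: [0, 0, 0, 0, -25/12]
R6 ← R6 − (25/263)·R5: [0, 0, 0, 0, 0]
The echelon form has 5 nonzero rows; the last pivot sits in the augmented column, so rank(B) = 4 but rank([B|b]) = 5.
Since the ranks differ, the system is inconsistent.
It has no solutions.

0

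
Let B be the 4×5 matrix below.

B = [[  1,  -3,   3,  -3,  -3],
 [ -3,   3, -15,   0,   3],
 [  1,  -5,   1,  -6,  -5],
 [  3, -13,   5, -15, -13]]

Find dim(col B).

2

Row reduce to echelon form.
R2 ← R2 + (3)·R1: [0, -6, -6, -9, -6]
R3 ← R3 − R1: [0, -2, -2, -3, -2]
R4 ← R4 − (3)·R1: [0, -4, -4, -6, -4]
R3 ← R3 − (1/3)·R2: [0, 0, 0, 0, 0]
R4 ← R4 − (2/3)·R2: [0, 0, 0, 0, 0]
Echelon form has 2 nonzero rows, so rank(B) = 2.
The column space has dimension equal to the rank: 2.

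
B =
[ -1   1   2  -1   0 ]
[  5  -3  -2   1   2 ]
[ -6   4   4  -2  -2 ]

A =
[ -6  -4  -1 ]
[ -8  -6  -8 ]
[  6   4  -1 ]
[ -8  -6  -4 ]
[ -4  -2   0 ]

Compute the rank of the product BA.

First compute BA:
[[ 18,  12,  -5],
 [-34, -20,  17],
 [ 52,  32, -22]]
Now row reduce the product.
R2 ← R2 + (17/9)·R1: [0, 8/3, 68/9]
R3 ← R3 − (26/9)·R1: [0, -8/3, -68/9]
R3 ← R3 + R2: [0, 0, 0]
2 nonzero rows, so rank(BA) = 2.

2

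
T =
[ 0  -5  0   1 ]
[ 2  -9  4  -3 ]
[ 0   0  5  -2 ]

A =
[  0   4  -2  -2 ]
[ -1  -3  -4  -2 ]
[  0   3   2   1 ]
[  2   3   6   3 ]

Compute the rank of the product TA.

First compute TA:
[[  7,  18,  26,  13],
 [  3,  38,  22,   9],
 [ -4,   9,  -2,  -1]]
Now row reduce the product.
R2 ← R2 − (3/7)·R1: [0, 212/7, 76/7, 24/7]
R3 ← R3 + (4/7)·R1: [0, 135/7, 90/7, 45/7]
R3 ← R3 − (135/212)·R2: [0, 0, 315/53, 225/53]
3 nonzero rows, so rank(TA) = 3.

3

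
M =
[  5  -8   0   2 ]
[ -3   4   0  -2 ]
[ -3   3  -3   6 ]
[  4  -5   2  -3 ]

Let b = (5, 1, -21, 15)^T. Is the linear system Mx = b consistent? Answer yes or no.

yes

Row reduce the augmented matrix [M | b].
R2 ← R2 + (3/5)·R1: [0, -4/5, 0, -4/5, 4]
R3 ← R3 + (3/5)·R1: [0, -9/5, -3, 36/5, -18]
R4 ← R4 − (4/5)·R1: [0, 7/5, 2, -23/5, 11]
R3 ← R3 − (9/4)·R2: [0, 0, -3, 9, -27]
R4 ← R4 + (7/4)·R2: [0, 0, 2, -6, 18]
R4 ← R4 + (2/3)·R3: [0, 0, 0, 0, 0]
The echelon form has 3 nonzero rows, and every pivot lies in the first 4 columns, so rank(M) = rank([M|b]) = 3.
The system is consistent.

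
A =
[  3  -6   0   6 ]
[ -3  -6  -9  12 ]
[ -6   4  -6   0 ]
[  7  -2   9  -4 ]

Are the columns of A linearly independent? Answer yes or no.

Row reduce A to echelon form.
R2 ← R2 + R1: [0, -12, -9, 18]
R3 ← R3 + (2)·R1: [0, -8, -6, 12]
R4 ← R4 − (7/3)·R1: [0, 12, 9, -18]
R3 ← R3 − (2/3)·R2: [0, 0, 0, 0]
R4 ← R4 + R2: [0, 0, 0, 0]
2 pivots among 4 columns.
Only 2 < 4 pivot columns, so the columns are linearly dependent.

no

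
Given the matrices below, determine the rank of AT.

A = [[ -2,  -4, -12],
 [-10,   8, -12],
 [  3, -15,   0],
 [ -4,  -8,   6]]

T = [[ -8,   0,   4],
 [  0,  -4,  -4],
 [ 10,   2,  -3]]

2

First compute AT:
[[-104,  -8,  44],
 [-40, -56, -36],
 [-24,  60,  72],
 [ 92,  44,  -2]]
Now row reduce the product.
R2 ← R2 − (5/13)·R1: [0, -688/13, -688/13]
R3 ← R3 − (3/13)·R1: [0, 804/13, 804/13]
R4 ← R4 + (23/26)·R1: [0, 480/13, 480/13]
R3 ← R3 + (201/172)·R2: [0, 0, 0]
R4 ← R4 + (30/43)·R2: [0, 0, 0]
2 nonzero rows, so rank(AT) = 2.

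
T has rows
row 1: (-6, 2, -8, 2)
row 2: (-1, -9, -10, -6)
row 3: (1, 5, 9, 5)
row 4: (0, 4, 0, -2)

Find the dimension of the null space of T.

0

Row reduce to echelon form.
R2 ← R2 − (1/6)·R1: [0, -28/3, -26/3, -19/3]
R3 ← R3 + (1/6)·R1: [0, 16/3, 23/3, 16/3]
R3 ← R3 + (4/7)·R2: [0, 0, 19/7, 12/7]
R4 ← R4 + (3/7)·R2: [0, 0, -26/7, -33/7]
R4 ← R4 + (26/19)·R3: [0, 0, 0, -45/19]
4 nonzero rows, so rank(T) = 4.
T has 4 columns; by rank–nullity, nullity = 4 − 4 = 0.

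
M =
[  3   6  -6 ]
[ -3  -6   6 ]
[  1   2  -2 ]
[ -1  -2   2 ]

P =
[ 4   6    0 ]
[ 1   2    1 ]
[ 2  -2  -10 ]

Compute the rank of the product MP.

First compute MP:
[[  6,  42,  66],
 [ -6, -42, -66],
 [  2,  14,  22],
 [ -2, -14, -22]]
Now row reduce the product.
R2 ← R2 + R1: [0, 0, 0]
R3 ← R3 − (1/3)·R1: [0, 0, 0]
R4 ← R4 + (1/3)·R1: [0, 0, 0]
1 nonzero row, so rank(MP) = 1.

1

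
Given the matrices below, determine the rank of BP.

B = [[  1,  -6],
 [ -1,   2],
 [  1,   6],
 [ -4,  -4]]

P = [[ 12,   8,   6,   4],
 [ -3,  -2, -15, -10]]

First compute BP:
[[ 30,  20,  96,  64],
 [-18, -12, -36, -24],
 [ -6,  -4, -84, -56],
 [-36, -24,  36,  24]]
Now row reduce the product.
R2 ← R2 + (3/5)·R1: [0, 0, 108/5, 72/5]
R3 ← R3 + (1/5)·R1: [0, 0, -324/5, -216/5]
R4 ← R4 + (6/5)·R1: [0, 0, 756/5, 504/5]
R3 ← R3 + (3)·R2: [0, 0, 0, 0]
R4 ← R4 − (7)·R2: [0, 0, 0, 0]
2 nonzero rows, so rank(BP) = 2.

2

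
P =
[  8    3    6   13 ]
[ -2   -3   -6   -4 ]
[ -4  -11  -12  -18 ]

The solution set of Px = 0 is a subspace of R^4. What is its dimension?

1

Row reduce to echelon form.
R2 ← R2 + (1/4)·R1: [0, -9/4, -9/2, -3/4]
R3 ← R3 + (1/2)·R1: [0, -19/2, -9, -23/2]
R3 ← R3 − (38/9)·R2: [0, 0, 10, -25/3]
3 nonzero rows, so rank(P) = 3.
P has 4 columns; by rank–nullity, nullity = 4 − 3 = 1.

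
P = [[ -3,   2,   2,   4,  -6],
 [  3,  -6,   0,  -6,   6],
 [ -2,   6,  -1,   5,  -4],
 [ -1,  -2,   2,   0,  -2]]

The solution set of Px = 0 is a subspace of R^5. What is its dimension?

Row reduce to echelon form.
R2 ← R2 + R1: [0, -4, 2, -2, 0]
R3 ← R3 − (2/3)·R1: [0, 14/3, -7/3, 7/3, 0]
R4 ← R4 − (1/3)·R1: [0, -8/3, 4/3, -4/3, 0]
R3 ← R3 + (7/6)·R2: [0, 0, 0, 0, 0]
R4 ← R4 − (2/3)·R2: [0, 0, 0, 0, 0]
2 nonzero rows, so rank(P) = 2.
P has 5 columns; by rank–nullity, nullity = 5 − 2 = 3.

3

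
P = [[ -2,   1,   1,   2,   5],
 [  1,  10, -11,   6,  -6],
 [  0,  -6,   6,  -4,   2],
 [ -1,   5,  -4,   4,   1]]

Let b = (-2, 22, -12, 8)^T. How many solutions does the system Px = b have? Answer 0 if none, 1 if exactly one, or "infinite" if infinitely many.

Row reduce the augmented matrix [P | b].
R2 ← R2 + (1/2)·R1: [0, 21/2, -21/2, 7, -7/2, 21]
R4 ← R4 − (1/2)·R1: [0, 9/2, -9/2, 3, -3/2, 9]
R3 ← R3 + (4/7)·R2: [0, 0, 0, 0, 0, 0]
R4 ← R4 − (3/7)·R2: [0, 0, 0, 0, 0, 0]
The echelon form has 2 nonzero rows, and every pivot lies in the first 5 columns, so rank(P) = rank([P|b]) = 2.
The system is consistent.
rank = 2 < 5 unknowns, so there are infinitely many solutions.

infinite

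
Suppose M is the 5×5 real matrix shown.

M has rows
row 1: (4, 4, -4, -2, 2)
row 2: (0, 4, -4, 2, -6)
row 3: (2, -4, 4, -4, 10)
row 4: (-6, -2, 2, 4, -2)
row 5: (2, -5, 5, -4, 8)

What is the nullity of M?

2

Row reduce to echelon form.
R3 ← R3 − (1/2)·R1: [0, -6, 6, -3, 9]
R4 ← R4 + (3/2)·R1: [0, 4, -4, 1, 1]
R5 ← R5 − (1/2)·R1: [0, -7, 7, -3, 7]
R3 ← R3 + (3/2)·R2: [0, 0, 0, 0, 0]
R4 ← R4 − R2: [0, 0, 0, -1, 7]
R5 ← R5 + (7/4)·R2: [0, 0, 0, 1/2, -7/2]
Swap R3 ↔ R4
R5 ← R5 + (1/2)·R3: [0, 0, 0, 0, 0]
3 nonzero rows, so rank(M) = 3.
M has 5 columns; by rank–nullity, nullity = 5 − 3 = 2.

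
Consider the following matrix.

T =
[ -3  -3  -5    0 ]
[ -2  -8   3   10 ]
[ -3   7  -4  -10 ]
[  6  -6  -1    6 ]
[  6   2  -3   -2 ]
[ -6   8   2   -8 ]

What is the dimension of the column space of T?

Row reduce to echelon form.
R2 ← R2 − (2/3)·R1: [0, -6, 19/3, 10]
R3 ← R3 − R1: [0, 10, 1, -10]
R4 ← R4 + (2)·R1: [0, -12, -11, 6]
R5 ← R5 + (2)·R1: [0, -4, -13, -2]
R6 ← R6 − (2)·R1: [0, 14, 12, -8]
R3 ← R3 + (5/3)·R2: [0, 0, 104/9, 20/3]
R4 ← R4 − (2)·R2: [0, 0, -71/3, -14]
R5 ← R5 − (2/3)·R2: [0, 0, -155/9, -26/3]
R6 ← R6 + (7/3)·R2: [0, 0, 241/9, 46/3]
R4 ← R4 + (213/104)·R3: [0, 0, 0, -9/26]
R5 ← R5 + (155/104)·R3: [0, 0, 0, 33/26]
R6 ← R6 − (241/104)·R3: [0, 0, 0, -3/26]
R5 ← R5 + (11/3)·R4: [0, 0, 0, 0]
R6 ← R6 − (1/3)·R4: [0, 0, 0, 0]
Echelon form has 4 nonzero rows, so rank(T) = 4.
The column space has dimension equal to the rank: 4.

4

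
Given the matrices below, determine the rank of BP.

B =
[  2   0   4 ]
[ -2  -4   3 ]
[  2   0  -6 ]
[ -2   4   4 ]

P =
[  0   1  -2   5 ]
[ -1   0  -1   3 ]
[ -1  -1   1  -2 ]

2

First compute BP:
[[ -4,  -2,   0,   2],
 [  1,  -5,  11, -28],
 [  6,   8, -10,  22],
 [ -8,  -6,   4,  -6]]
Now row reduce the product.
R2 ← R2 + (1/4)·R1: [0, -11/2, 11, -55/2]
R3 ← R3 + (3/2)·R1: [0, 5, -10, 25]
R4 ← R4 − (2)·R1: [0, -2, 4, -10]
R3 ← R3 + (10/11)·R2: [0, 0, 0, 0]
R4 ← R4 − (4/11)·R2: [0, 0, 0, 0]
2 nonzero rows, so rank(BP) = 2.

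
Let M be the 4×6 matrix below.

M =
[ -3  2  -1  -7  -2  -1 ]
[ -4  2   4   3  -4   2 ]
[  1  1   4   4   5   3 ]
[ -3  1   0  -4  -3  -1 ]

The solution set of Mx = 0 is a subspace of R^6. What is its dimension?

2

Row reduce to echelon form.
R2 ← R2 − (4/3)·R1: [0, -2/3, 16/3, 37/3, -4/3, 10/3]
R3 ← R3 + (1/3)·R1: [0, 5/3, 11/3, 5/3, 13/3, 8/3]
R4 ← R4 − R1: [0, -1, 1, 3, -1, 0]
R3 ← R3 + (5/2)·R2: [0, 0, 17, 65/2, 1, 11]
R4 ← R4 − (3/2)·R2: [0, 0, -7, -31/2, 1, -5]
R4 ← R4 + (7/17)·R3: [0, 0, 0, -36/17, 24/17, -8/17]
4 nonzero rows, so rank(M) = 4.
M has 6 columns; by rank–nullity, nullity = 6 − 4 = 2.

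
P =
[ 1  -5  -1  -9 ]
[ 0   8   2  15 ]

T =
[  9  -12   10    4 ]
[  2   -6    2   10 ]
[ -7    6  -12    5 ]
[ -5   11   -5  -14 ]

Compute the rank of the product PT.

First compute PT:
[[ 51, -87,  57,  75],
 [-73, 129, -83, -120]]
Now row reduce the product.
R2 ← R2 + (73/51)·R1: [0, 76/17, -24/17, -215/17]
2 nonzero rows, so rank(PT) = 2.

2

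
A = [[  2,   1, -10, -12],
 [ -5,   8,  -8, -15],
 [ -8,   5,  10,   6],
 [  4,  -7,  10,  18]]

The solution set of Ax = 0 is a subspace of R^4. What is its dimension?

Row reduce to echelon form.
R2 ← R2 + (5/2)·R1: [0, 21/2, -33, -45]
R3 ← R3 + (4)·R1: [0, 9, -30, -42]
R4 ← R4 − (2)·R1: [0, -9, 30, 42]
R3 ← R3 − (6/7)·R2: [0, 0, -12/7, -24/7]
R4 ← R4 + (6/7)·R2: [0, 0, 12/7, 24/7]
R4 ← R4 + R3: [0, 0, 0, 0]
3 nonzero rows, so rank(A) = 3.
A has 4 columns; by rank–nullity, nullity = 4 − 3 = 1.

1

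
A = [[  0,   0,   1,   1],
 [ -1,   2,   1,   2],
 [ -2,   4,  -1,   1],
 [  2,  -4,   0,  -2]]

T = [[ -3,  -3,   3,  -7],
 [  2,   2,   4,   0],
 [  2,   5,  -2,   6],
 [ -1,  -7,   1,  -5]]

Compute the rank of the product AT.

2

First compute AT:
[[  1,  -2,  -1,   1],
 [  7,  -2,   5,   3],
 [ 11,   2,  13,   3],
 [-12,   0, -12,  -4]]
Now row reduce the product.
R2 ← R2 − (7)·R1: [0, 12, 12, -4]
R3 ← R3 − (11)·R1: [0, 24, 24, -8]
R4 ← R4 + (12)·R1: [0, -24, -24, 8]
R3 ← R3 − (2)·R2: [0, 0, 0, 0]
R4 ← R4 + (2)·R2: [0, 0, 0, 0]
2 nonzero rows, so rank(AT) = 2.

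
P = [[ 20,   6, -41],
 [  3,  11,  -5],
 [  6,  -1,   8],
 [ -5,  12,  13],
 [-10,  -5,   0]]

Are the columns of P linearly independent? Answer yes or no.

yes

Row reduce P to echelon form.
R2 ← R2 − (3/20)·R1: [0, 101/10, 23/20]
R3 ← R3 − (3/10)·R1: [0, -14/5, 203/10]
R4 ← R4 + (1/4)·R1: [0, 27/2, 11/4]
R5 ← R5 + (1/2)·R1: [0, -2, -41/2]
R3 ← R3 + (28/101)·R2: [0, 0, 4165/202]
R4 ← R4 − (135/101)·R2: [0, 0, 245/202]
R5 ← R5 + (20/101)·R2: [0, 0, -4095/202]
R4 ← R4 − (1/17)·R3: [0, 0, 0]
R5 ← R5 + (117/119)·R3: [0, 0, 0]
3 pivots among 3 columns.
Every column is a pivot column, so the columns are linearly independent.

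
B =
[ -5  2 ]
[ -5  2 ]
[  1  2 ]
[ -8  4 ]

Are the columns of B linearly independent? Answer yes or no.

yes

Row reduce B to echelon form.
R2 ← R2 − R1: [0, 0]
R3 ← R3 + (1/5)·R1: [0, 12/5]
R4 ← R4 − (8/5)·R1: [0, 4/5]
Swap R2 ↔ R3
R4 ← R4 − (1/3)·R2: [0, 0]
2 pivots among 2 columns.
Every column is a pivot column, so the columns are linearly independent.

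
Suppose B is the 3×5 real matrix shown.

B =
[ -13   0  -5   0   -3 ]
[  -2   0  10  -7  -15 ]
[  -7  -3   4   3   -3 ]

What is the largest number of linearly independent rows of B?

3

Row reduce to echelon form.
R2 ← R2 − (2/13)·R1: [0, 0, 140/13, -7, -189/13]
R3 ← R3 − (7/13)·R1: [0, -3, 87/13, 3, -18/13]
Swap R2 ↔ R3
Echelon form has 3 nonzero rows, so rank(B) = 3.
The rank gives the maximum number of linearly independent rows: 3.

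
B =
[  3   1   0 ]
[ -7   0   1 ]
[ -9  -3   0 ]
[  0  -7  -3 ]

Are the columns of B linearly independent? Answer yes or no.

no

Row reduce B to echelon form.
R2 ← R2 + (7/3)·R1: [0, 7/3, 1]
R3 ← R3 + (3)·R1: [0, 0, 0]
R4 ← R4 + (3)·R2: [0, 0, 0]
2 pivots among 3 columns.
Only 2 < 3 pivot columns, so the columns are linearly dependent.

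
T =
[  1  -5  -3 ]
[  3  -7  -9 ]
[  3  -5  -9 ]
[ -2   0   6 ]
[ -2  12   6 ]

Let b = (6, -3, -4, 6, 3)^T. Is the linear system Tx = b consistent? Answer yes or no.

Row reduce the augmented matrix [T | b].
R2 ← R2 − (3)·R1: [0, 8, 0, -21]
R3 ← R3 − (3)·R1: [0, 10, 0, -22]
R4 ← R4 + (2)·R1: [0, -10, 0, 18]
R5 ← R5 + (2)·R1: [0, 2, 0, 15]
R3 ← R3 − (5/4)·R2: [0, 0, 0, 17/4]
R4 ← R4 + (5/4)·R2: [0, 0, 0, -33/4]
R5 ← R5 − (1/4)·R2: [0, 0, 0, 81/4]
R4 ← R4 + (33/17)·R3: [0, 0, 0, 0]
R5 ← R5 − (81/17)·R3: [0, 0, 0, 0]
The echelon form has 3 nonzero rows; the last pivot sits in the augmented column, so rank(T) = 2 but rank([T|b]) = 3.
Since the ranks differ, the system is inconsistent.

no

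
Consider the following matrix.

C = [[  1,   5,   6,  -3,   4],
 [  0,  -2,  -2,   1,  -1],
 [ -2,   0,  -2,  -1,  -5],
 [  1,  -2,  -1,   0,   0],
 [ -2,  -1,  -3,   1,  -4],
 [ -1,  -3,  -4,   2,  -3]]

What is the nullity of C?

Row reduce to echelon form.
R3 ← R3 + (2)·R1: [0, 10, 10, -7, 3]
R4 ← R4 − R1: [0, -7, -7, 3, -4]
R5 ← R5 + (2)·R1: [0, 9, 9, -5, 4]
R6 ← R6 + R1: [0, 2, 2, -1, 1]
R3 ← R3 + (5)·R2: [0, 0, 0, -2, -2]
R4 ← R4 − (7/2)·R2: [0, 0, 0, -1/2, -1/2]
R5 ← R5 + (9/2)·R2: [0, 0, 0, -1/2, -1/2]
R6 ← R6 + R2: [0, 0, 0, 0, 0]
R4 ← R4 − (1/4)·R3: [0, 0, 0, 0, 0]
R5 ← R5 − (1/4)·R3: [0, 0, 0, 0, 0]
3 nonzero rows, so rank(C) = 3.
C has 5 columns; by rank–nullity, nullity = 5 − 3 = 2.

2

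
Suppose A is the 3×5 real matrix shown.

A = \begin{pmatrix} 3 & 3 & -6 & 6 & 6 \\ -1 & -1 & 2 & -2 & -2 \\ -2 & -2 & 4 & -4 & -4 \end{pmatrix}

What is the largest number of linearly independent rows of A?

Row reduce to echelon form.
R2 ← R2 + (1/3)·R1: [0, 0, 0, 0, 0]
R3 ← R3 + (2/3)·R1: [0, 0, 0, 0, 0]
Echelon form has 1 nonzero row, so rank(A) = 1.
The rank gives the maximum number of linearly independent rows: 1.

1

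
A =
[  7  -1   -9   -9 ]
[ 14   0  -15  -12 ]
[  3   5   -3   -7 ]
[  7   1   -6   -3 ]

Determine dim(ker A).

1

Row reduce to echelon form.
R2 ← R2 − (2)·R1: [0, 2, 3, 6]
R3 ← R3 − (3/7)·R1: [0, 38/7, 6/7, -22/7]
R4 ← R4 − R1: [0, 2, 3, 6]
R3 ← R3 − (19/7)·R2: [0, 0, -51/7, -136/7]
R4 ← R4 − R2: [0, 0, 0, 0]
3 nonzero rows, so rank(A) = 3.
A has 4 columns; by rank–nullity, nullity = 4 − 3 = 1.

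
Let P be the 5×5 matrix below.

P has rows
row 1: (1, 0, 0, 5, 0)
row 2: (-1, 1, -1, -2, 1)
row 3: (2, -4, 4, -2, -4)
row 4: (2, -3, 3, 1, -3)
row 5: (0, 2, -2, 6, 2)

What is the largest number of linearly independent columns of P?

Row reduce to echelon form.
R2 ← R2 + R1: [0, 1, -1, 3, 1]
R3 ← R3 − (2)·R1: [0, -4, 4, -12, -4]
R4 ← R4 − (2)·R1: [0, -3, 3, -9, -3]
R3 ← R3 + (4)·R2: [0, 0, 0, 0, 0]
R4 ← R4 + (3)·R2: [0, 0, 0, 0, 0]
R5 ← R5 − (2)·R2: [0, 0, 0, 0, 0]
Echelon form has 2 nonzero rows, so rank(P) = 2.
The rank gives the maximum number of linearly independent columns: 2.

2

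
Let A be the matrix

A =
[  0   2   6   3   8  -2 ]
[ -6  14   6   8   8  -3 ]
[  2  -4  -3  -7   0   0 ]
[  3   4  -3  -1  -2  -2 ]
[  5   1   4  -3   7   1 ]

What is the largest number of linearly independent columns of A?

5

Row reduce to echelon form.
Swap R1 ↔ R2
R3 ← R3 + (1/3)·R1: [0, 2/3, -1, -13/3, 8/3, -1]
R4 ← R4 + (1/2)·R1: [0, 11, 0, 3, 2, -7/2]
R5 ← R5 + (5/6)·R1: [0, 38/3, 9, 11/3, 41/3, -3/2]
R3 ← R3 − (1/3)·R2: [0, 0, -3, -16/3, 0, -1/3]
R4 ← R4 − (11/2)·R2: [0, 0, -33, -27/2, -42, 15/2]
R5 ← R5 − (19/3)·R2: [0, 0, -29, -46/3, -37, 67/6]
R4 ← R4 − (11)·R3: [0, 0, 0, 271/6, -42, 67/6]
R5 ← R5 − (29/3)·R3: [0, 0, 0, 326/9, -37, 259/18]
R5 ← R5 − (652/813)·R4: [0, 0, 0, 0, -899/271, 2945/542]
Echelon form has 5 nonzero rows, so rank(A) = 5.
The rank gives the maximum number of linearly independent columns: 5.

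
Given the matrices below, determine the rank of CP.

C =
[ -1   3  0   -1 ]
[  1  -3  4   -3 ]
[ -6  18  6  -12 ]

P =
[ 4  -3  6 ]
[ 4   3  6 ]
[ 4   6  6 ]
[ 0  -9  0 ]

2

First compute CP:
[[  8,  21,  12],
 [  8,  39,  12],
 [ 72, 216, 108]]
Now row reduce the product.
R2 ← R2 − R1: [0, 18, 0]
R3 ← R3 − (9)·R1: [0, 27, 0]
R3 ← R3 − (3/2)·R2: [0, 0, 0]
2 nonzero rows, so rank(CP) = 2.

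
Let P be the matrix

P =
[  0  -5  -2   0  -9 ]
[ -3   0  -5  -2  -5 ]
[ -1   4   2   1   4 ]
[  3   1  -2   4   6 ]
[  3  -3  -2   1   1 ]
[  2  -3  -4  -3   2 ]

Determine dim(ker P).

Row reduce to echelon form.
Swap R1 ↔ R2
R3 ← R3 − (1/3)·R1: [0, 4, 11/3, 5/3, 17/3]
R4 ← R4 + R1: [0, 1, -7, 2, 1]
R5 ← R5 + R1: [0, -3, -7, -1, -4]
R6 ← R6 + (2/3)·R1: [0, -3, -22/3, -13/3, -4/3]
R3 ← R3 + (4/5)·R2: [0, 0, 31/15, 5/3, -23/15]
R4 ← R4 + (1/5)·R2: [0, 0, -37/5, 2, -4/5]
R5 ← R5 − (3/5)·R2: [0, 0, -29/5, -1, 7/5]
R6 ← R6 − (3/5)·R2: [0, 0, -92/15, -13/3, 61/15]
R4 ← R4 + (111/31)·R3: [0, 0, 0, 247/31, -195/31]
R5 ← R5 + (87/31)·R3: [0, 0, 0, 114/31, -90/31]
R6 ← R6 + (92/31)·R3: [0, 0, 0, 19/31, -15/31]
R5 ← R5 − (6/13)·R4: [0, 0, 0, 0, 0]
R6 ← R6 − (1/13)·R4: [0, 0, 0, 0, 0]
4 nonzero rows, so rank(P) = 4.
P has 5 columns; by rank–nullity, nullity = 5 − 4 = 1.

1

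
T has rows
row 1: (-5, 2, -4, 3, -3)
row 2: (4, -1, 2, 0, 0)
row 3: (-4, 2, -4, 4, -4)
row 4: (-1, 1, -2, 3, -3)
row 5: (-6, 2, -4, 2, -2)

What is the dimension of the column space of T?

2

Row reduce to echelon form.
R2 ← R2 + (4/5)·R1: [0, 3/5, -6/5, 12/5, -12/5]
R3 ← R3 − (4/5)·R1: [0, 2/5, -4/5, 8/5, -8/5]
R4 ← R4 − (1/5)·R1: [0, 3/5, -6/5, 12/5, -12/5]
R5 ← R5 − (6/5)·R1: [0, -2/5, 4/5, -8/5, 8/5]
R3 ← R3 − (2/3)·R2: [0, 0, 0, 0, 0]
R4 ← R4 − R2: [0, 0, 0, 0, 0]
R5 ← R5 + (2/3)·R2: [0, 0, 0, 0, 0]
Echelon form has 2 nonzero rows, so rank(T) = 2.
The column space has dimension equal to the rank: 2.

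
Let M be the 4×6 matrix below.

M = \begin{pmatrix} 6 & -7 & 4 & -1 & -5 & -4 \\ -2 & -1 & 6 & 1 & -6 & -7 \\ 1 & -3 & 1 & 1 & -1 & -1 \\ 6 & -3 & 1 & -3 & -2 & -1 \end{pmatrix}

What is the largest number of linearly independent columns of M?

Row reduce to echelon form.
R2 ← R2 + (1/3)·R1: [0, -10/3, 22/3, 2/3, -23/3, -25/3]
R3 ← R3 − (1/6)·R1: [0, -11/6, 1/3, 7/6, -1/6, -1/3]
R4 ← R4 − R1: [0, 4, -3, -2, 3, 3]
R3 ← R3 − (11/20)·R2: [0, 0, -37/10, 4/5, 81/20, 17/4]
R4 ← R4 + (6/5)·R2: [0, 0, 29/5, -6/5, -31/5, -7]
R4 ← R4 + (58/37)·R3: [0, 0, 0, 2/37, 11/74, -25/74]
Echelon form has 4 nonzero rows, so rank(M) = 4.
The rank gives the maximum number of linearly independent columns: 4.

4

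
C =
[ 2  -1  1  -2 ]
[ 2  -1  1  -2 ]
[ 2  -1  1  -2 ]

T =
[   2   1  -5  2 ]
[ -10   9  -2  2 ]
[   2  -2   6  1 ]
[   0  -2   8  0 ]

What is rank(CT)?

First compute CT:
[[ 16,  -5, -18,   3],
 [ 16,  -5, -18,   3],
 [ 16,  -5, -18,   3]]
Now row reduce the product.
R2 ← R2 − R1: [0, 0, 0, 0]
R3 ← R3 − R1: [0, 0, 0, 0]
1 nonzero row, so rank(CT) = 1.

1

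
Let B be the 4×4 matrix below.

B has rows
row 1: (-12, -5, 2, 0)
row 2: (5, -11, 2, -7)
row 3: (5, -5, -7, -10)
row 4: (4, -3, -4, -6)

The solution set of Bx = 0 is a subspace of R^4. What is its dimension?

1

Row reduce to echelon form.
R2 ← R2 + (5/12)·R1: [0, -157/12, 17/6, -7]
R3 ← R3 + (5/12)·R1: [0, -85/12, -37/6, -10]
R4 ← R4 + (1/3)·R1: [0, -14/3, -10/3, -6]
R3 ← R3 − (85/157)·R2: [0, 0, -1209/157, -975/157]
R4 ← R4 − (56/157)·R2: [0, 0, -682/157, -550/157]
R4 ← R4 − (22/39)·R3: [0, 0, 0, 0]
3 nonzero rows, so rank(B) = 3.
B has 4 columns; by rank–nullity, nullity = 4 − 3 = 1.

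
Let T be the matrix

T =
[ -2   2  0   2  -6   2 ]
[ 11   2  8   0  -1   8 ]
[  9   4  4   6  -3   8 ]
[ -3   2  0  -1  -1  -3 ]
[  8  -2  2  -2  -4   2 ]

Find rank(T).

Row reduce to echelon form.
R2 ← R2 + (11/2)·R1: [0, 13, 8, 11, -34, 19]
R3 ← R3 + (9/2)·R1: [0, 13, 4, 15, -30, 17]
R4 ← R4 − (3/2)·R1: [0, -1, 0, -4, 8, -6]
R5 ← R5 + (4)·R1: [0, 6, 2, 6, -28, 10]
R3 ← R3 − R2: [0, 0, -4, 4, 4, -2]
R4 ← R4 + (1/13)·R2: [0, 0, 8/13, -41/13, 70/13, -59/13]
R5 ← R5 − (6/13)·R2: [0, 0, -22/13, 12/13, -160/13, 16/13]
R4 ← R4 + (2/13)·R3: [0, 0, 0, -33/13, 6, -63/13]
R5 ← R5 − (11/26)·R3: [0, 0, 0, -10/13, -14, 27/13]
R5 ← R5 − (10/33)·R4: [0, 0, 0, 0, -174/11, 39/11]
Echelon form has 5 nonzero rows, so rank(T) = 5.

5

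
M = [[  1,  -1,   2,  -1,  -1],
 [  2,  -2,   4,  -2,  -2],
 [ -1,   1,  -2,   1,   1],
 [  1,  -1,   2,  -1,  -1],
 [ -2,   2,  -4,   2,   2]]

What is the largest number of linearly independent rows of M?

1

Row reduce to echelon form.
R2 ← R2 − (2)·R1: [0, 0, 0, 0, 0]
R3 ← R3 + R1: [0, 0, 0, 0, 0]
R4 ← R4 − R1: [0, 0, 0, 0, 0]
R5 ← R5 + (2)·R1: [0, 0, 0, 0, 0]
Echelon form has 1 nonzero row, so rank(M) = 1.
The rank gives the maximum number of linearly independent rows: 1.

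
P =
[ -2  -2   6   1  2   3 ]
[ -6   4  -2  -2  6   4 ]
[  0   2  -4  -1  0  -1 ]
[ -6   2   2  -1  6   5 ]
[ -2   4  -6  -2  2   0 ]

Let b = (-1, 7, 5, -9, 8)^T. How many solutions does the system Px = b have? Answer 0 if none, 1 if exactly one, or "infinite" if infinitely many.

0

Row reduce the augmented matrix [P | b].
R2 ← R2 − (3)·R1: [0, 10, -20, -5, 0, -5, 10]
R4 ← R4 − (3)·R1: [0, 8, -16, -4, 0, -4, -6]
R5 ← R5 − R1: [0, 6, -12, -3, 0, -3, 9]
R3 ← R3 − (1/5)·R2: [0, 0, 0, 0, 0, 0, 3]
R4 ← R4 − (4/5)·R2: [0, 0, 0, 0, 0, 0, -14]
R5 ← R5 − (3/5)·R2: [0, 0, 0, 0, 0, 0, 3]
R4 ← R4 + (14/3)·R3: [0, 0, 0, 0, 0, 0, 0]
R5 ← R5 − R3: [0, 0, 0, 0, 0, 0, 0]
The echelon form has 3 nonzero rows; the last pivot sits in the augmented column, so rank(P) = 2 but rank([P|b]) = 3.
Since the ranks differ, the system is inconsistent.
It has no solutions.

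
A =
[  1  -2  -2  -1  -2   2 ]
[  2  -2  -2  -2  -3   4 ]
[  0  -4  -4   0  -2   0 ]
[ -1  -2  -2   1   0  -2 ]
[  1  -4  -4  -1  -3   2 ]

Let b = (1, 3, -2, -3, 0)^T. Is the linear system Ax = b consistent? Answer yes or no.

yes

Row reduce the augmented matrix [A | b].
R2 ← R2 − (2)·R1: [0, 2, 2, 0, 1, 0, 1]
R4 ← R4 + R1: [0, -4, -4, 0, -2, 0, -2]
R5 ← R5 − R1: [0, -2, -2, 0, -1, 0, -1]
R3 ← R3 + (2)·R2: [0, 0, 0, 0, 0, 0, 0]
R4 ← R4 + (2)·R2: [0, 0, 0, 0, 0, 0, 0]
R5 ← R5 + R2: [0, 0, 0, 0, 0, 0, 0]
The echelon form has 2 nonzero rows, and every pivot lies in the first 6 columns, so rank(A) = rank([A|b]) = 2.
The system is consistent.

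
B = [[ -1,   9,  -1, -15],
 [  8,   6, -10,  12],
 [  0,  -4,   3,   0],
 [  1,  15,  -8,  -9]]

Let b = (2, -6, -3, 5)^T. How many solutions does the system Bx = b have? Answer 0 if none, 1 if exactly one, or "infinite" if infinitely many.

0

Row reduce the augmented matrix [B | b].
R2 ← R2 + (8)·R1: [0, 78, -18, -108, 10]
R4 ← R4 + R1: [0, 24, -9, -24, 7]
R3 ← R3 + (2/39)·R2: [0, 0, 27/13, -72/13, -97/39]
R4 ← R4 − (4/13)·R2: [0, 0, -45/13, 120/13, 51/13]
R4 ← R4 + (5/3)·R3: [0, 0, 0, 0, -2/9]
The echelon form has 4 nonzero rows; the last pivot sits in the augmented column, so rank(B) = 3 but rank([B|b]) = 4.
Since the ranks differ, the system is inconsistent.
It has no solutions.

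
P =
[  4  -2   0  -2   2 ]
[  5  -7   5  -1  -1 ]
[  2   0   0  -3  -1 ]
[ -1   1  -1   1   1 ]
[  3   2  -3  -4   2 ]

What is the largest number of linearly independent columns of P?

3

Row reduce to echelon form.
R2 ← R2 − (5/4)·R1: [0, -9/2, 5, 3/2, -7/2]
R3 ← R3 − (1/2)·R1: [0, 1, 0, -2, -2]
R4 ← R4 + (1/4)·R1: [0, 1/2, -1, 1/2, 3/2]
R5 ← R5 − (3/4)·R1: [0, 7/2, -3, -5/2, 1/2]
R3 ← R3 + (2/9)·R2: [0, 0, 10/9, -5/3, -25/9]
R4 ← R4 + (1/9)·R2: [0, 0, -4/9, 2/3, 10/9]
R5 ← R5 + (7/9)·R2: [0, 0, 8/9, -4/3, -20/9]
R4 ← R4 + (2/5)·R3: [0, 0, 0, 0, 0]
R5 ← R5 − (4/5)·R3: [0, 0, 0, 0, 0]
Echelon form has 3 nonzero rows, so rank(P) = 3.
The rank gives the maximum number of linearly independent columns: 3.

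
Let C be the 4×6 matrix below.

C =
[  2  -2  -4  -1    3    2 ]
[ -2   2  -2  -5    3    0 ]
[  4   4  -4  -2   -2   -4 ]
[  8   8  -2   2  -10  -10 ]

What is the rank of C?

3

Row reduce to echelon form.
R2 ← R2 + R1: [0, 0, -6, -6, 6, 2]
R3 ← R3 − (2)·R1: [0, 8, 4, 0, -8, -8]
R4 ← R4 − (4)·R1: [0, 16, 14, 6, -22, -18]
Swap R2 ↔ R3
R4 ← R4 − (2)·R2: [0, 0, 6, 6, -6, -2]
R4 ← R4 + R3: [0, 0, 0, 0, 0, 0]
Echelon form has 3 nonzero rows, so rank(C) = 3.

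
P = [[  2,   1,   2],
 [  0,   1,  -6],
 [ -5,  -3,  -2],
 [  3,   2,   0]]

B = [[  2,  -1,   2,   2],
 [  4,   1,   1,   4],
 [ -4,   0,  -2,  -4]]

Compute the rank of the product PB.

2

First compute PB:
[[  0,  -1,   1,   0],
 [ 28,   1,  13,  28],
 [-14,   2,  -9, -14],
 [ 14,  -1,   8,  14]]
Now row reduce the product.
Swap R1 ↔ R2
R3 ← R3 + (1/2)·R1: [0, 5/2, -5/2, 0]
R4 ← R4 − (1/2)·R1: [0, -3/2, 3/2, 0]
R3 ← R3 + (5/2)·R2: [0, 0, 0, 0]
R4 ← R4 − (3/2)·R2: [0, 0, 0, 0]
2 nonzero rows, so rank(PB) = 2.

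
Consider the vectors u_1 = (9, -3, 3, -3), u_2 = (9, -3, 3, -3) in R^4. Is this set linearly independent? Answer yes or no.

Form the matrix with these vectors as rows and row reduce.
R2 ← R2 − R1: [0, 0, 0, 0]
1 nonzero row, so the 2 vectors span a space of dimension 1.
Since 1 < 2, the vectors are linearly dependent.

no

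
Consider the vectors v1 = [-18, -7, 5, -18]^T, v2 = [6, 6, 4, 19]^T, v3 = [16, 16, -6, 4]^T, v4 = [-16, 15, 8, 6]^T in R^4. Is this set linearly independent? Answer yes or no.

yes

Form the matrix with these vectors as rows and row reduce.
R2 ← R2 + (1/3)·R1: [0, 11/3, 17/3, 13]
R3 ← R3 + (8/9)·R1: [0, 88/9, -14/9, -12]
R4 ← R4 − (8/9)·R1: [0, 191/9, 32/9, 22]
R3 ← R3 − (8/3)·R2: [0, 0, -50/3, -140/3]
R4 ← R4 − (191/33)·R2: [0, 0, -965/33, -1757/33]
R4 ← R4 − (193/110)·R3: [0, 0, 0, 315/11]
4 nonzero rows, so the 4 vectors span a space of dimension 4.
Since 4 = 4, the vectors are linearly independent.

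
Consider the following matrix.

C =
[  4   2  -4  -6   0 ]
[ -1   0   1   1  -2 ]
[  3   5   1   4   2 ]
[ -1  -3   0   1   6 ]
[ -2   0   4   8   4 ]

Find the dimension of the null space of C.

2

Row reduce to echelon form.
R2 ← R2 + (1/4)·R1: [0, 1/2, 0, -1/2, -2]
R3 ← R3 − (3/4)·R1: [0, 7/2, 4, 17/2, 2]
R4 ← R4 + (1/4)·R1: [0, -5/2, -1, -1/2, 6]
R5 ← R5 + (1/2)·R1: [0, 1, 2, 5, 4]
R3 ← R3 − (7)·R2: [0, 0, 4, 12, 16]
R4 ← R4 + (5)·R2: [0, 0, -1, -3, -4]
R5 ← R5 − (2)·R2: [0, 0, 2, 6, 8]
R4 ← R4 + (1/4)·R3: [0, 0, 0, 0, 0]
R5 ← R5 − (1/2)·R3: [0, 0, 0, 0, 0]
3 nonzero rows, so rank(C) = 3.
C has 5 columns; by rank–nullity, nullity = 5 − 3 = 2.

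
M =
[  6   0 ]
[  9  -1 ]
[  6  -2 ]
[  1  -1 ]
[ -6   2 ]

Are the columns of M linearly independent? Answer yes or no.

yes

Row reduce M to echelon form.
R2 ← R2 − (3/2)·R1: [0, -1]
R3 ← R3 − R1: [0, -2]
R4 ← R4 − (1/6)·R1: [0, -1]
R5 ← R5 + R1: [0, 2]
R3 ← R3 − (2)·R2: [0, 0]
R4 ← R4 − R2: [0, 0]
R5 ← R5 + (2)·R2: [0, 0]
2 pivots among 2 columns.
Every column is a pivot column, so the columns are linearly independent.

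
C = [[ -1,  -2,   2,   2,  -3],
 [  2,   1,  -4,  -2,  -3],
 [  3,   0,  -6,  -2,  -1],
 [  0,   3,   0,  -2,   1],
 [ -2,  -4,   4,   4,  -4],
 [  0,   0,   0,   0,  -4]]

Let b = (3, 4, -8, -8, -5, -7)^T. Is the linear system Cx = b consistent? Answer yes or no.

no

Row reduce the augmented matrix [C | b].
R2 ← R2 + (2)·R1: [0, -3, 0, 2, -9, 10]
R3 ← R3 + (3)·R1: [0, -6, 0, 4, -10, 1]
R5 ← R5 − (2)·R1: [0, 0, 0, 0, 2, -11]
R3 ← R3 − (2)·R2: [0, 0, 0, 0, 8, -19]
R4 ← R4 + R2: [0, 0, 0, 0, -8, 2]
R4 ← R4 + R3: [0, 0, 0, 0, 0, -17]
R5 ← R5 − (1/4)·R3: [0, 0, 0, 0, 0, -25/4]
R6 ← R6 + (1/2)·R3: [0, 0, 0, 0, 0, -33/2]
R5 ← R5 − (25/68)·R4: [0, 0, 0, 0, 0, 0]
R6 ← R6 − (33/34)·R4: [0, 0, 0, 0, 0, 0]
The echelon form has 4 nonzero rows; the last pivot sits in the augmented column, so rank(C) = 3 but rank([C|b]) = 4.
Since the ranks differ, the system is inconsistent.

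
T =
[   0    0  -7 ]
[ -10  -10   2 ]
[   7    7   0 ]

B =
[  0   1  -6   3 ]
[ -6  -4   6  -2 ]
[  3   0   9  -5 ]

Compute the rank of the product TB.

First compute TB:
[[-21,   0, -63,  35],
 [ 66,  30,  18, -20],
 [-42, -21,   0,   7]]
Now row reduce the product.
R2 ← R2 + (22/7)·R1: [0, 30, -180, 90]
R3 ← R3 − (2)·R1: [0, -21, 126, -63]
R3 ← R3 + (7/10)·R2: [0, 0, 0, 0]
2 nonzero rows, so rank(TB) = 2.

2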